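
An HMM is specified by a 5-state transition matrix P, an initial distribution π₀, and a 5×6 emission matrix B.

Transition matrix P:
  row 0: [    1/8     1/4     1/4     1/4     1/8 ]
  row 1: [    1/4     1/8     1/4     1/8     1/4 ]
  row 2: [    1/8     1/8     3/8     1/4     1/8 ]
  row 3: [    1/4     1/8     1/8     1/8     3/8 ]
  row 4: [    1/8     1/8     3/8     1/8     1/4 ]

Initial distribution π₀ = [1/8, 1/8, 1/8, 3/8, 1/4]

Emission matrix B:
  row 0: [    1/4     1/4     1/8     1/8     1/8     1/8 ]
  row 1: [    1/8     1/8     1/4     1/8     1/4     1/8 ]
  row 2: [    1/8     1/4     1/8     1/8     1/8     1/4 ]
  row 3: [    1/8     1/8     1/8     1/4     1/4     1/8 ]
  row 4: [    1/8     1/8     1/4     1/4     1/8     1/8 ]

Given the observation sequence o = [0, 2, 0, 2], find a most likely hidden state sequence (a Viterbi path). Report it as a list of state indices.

path = [3, 4, 2, 2]

t=0: δ = [3.125e-02, 1.562e-02, 1.562e-02, 4.688e-02, 3.125e-02]  (obs o_0=0)
t=1: δ = [1.465e-03, 1.953e-03, 1.465e-03, 9.766e-04, 4.395e-03]  ψ = [3, 0, 4, 0, 3]  (obs o_1=2)
t=2: δ = [1.373e-04, 6.866e-05, 2.060e-04, 6.866e-05, 1.373e-04]  ψ = [4, 4, 4, 4, 4]  (obs o_2=0)
t=3: δ = [3.219e-06, 8.583e-06, 9.656e-06, 6.437e-06, 8.583e-06]  ψ = [2, 0, 2, 2, 4]  (obs o_3=2)
backtrack: best end state = 2; path = [3, 4, 2, 2]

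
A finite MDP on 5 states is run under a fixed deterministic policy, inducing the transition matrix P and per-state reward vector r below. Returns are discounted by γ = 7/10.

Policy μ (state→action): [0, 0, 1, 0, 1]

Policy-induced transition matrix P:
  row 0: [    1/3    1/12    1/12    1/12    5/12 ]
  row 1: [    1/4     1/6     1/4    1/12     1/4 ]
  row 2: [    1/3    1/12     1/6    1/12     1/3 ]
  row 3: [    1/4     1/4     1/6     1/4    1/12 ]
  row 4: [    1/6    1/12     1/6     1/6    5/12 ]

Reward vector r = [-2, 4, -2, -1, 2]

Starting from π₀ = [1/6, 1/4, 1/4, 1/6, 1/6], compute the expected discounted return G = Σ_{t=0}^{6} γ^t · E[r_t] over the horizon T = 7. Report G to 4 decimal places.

t=0: π = [0.1667, 0.2500, 0.2500, 0.1667, 0.1667], E[r] = 0.3333, γ^t·E[r] = 0.333333, running G = 0.333333
t=1: π = [0.2708, 0.1319, 0.1736, 0.1250, 0.2986], E[r] = 0.1111, γ^t·E[r] = 0.077778, running G = 0.411111
t=2: π = [0.2622, 0.1152, 0.1551, 0.1291, 0.3385], E[r] = 0.1742, γ^t·E[r] = 0.085353, running G = 0.496464
t=3: π = [0.2566, 0.1144, 0.1544, 0.1331, 0.3415], E[r] = 0.1858, γ^t·E[r] = 0.063734, running G = 0.560198
t=4: π = [0.2558, 0.1150, 0.1548, 0.1340, 0.3404], E[r] = 0.1857, γ^t·E[r] = 0.044596, running G = 0.604794
t=5: π = [0.2559, 0.1152, 0.1549, 0.1340, 0.3399], E[r] = 0.1853, γ^t·E[r] = 0.031136, running G = 0.635929
t=6: π = [0.2559, 0.1153, 0.1549, 0.1340, 0.3399], E[r] = 0.1851, γ^t·E[r] = 0.021781, running G = 0.657711

G = 0.6577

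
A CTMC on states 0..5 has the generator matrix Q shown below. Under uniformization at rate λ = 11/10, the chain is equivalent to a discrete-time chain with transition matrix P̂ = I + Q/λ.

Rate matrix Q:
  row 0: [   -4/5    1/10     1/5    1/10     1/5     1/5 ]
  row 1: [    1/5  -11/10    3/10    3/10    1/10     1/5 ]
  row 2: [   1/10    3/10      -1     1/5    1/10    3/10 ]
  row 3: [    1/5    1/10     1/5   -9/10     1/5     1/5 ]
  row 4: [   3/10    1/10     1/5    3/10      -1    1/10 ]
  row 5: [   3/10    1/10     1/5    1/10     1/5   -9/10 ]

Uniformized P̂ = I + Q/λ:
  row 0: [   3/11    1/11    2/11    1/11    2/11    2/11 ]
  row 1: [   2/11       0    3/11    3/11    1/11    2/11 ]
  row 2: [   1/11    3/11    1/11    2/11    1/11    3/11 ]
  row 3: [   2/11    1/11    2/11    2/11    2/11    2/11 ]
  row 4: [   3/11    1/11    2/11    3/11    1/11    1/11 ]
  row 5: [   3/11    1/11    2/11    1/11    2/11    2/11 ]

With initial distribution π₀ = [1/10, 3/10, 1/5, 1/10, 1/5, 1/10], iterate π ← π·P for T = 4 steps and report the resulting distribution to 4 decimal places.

π = [0.2150, 0.1129, 0.1759, 0.1686, 0.1427, 0.1849]

t=0: π = [0.1000, 0.3000, 0.2000, 0.1000, 0.2000, 0.1000]
t=1: π = [0.2000, 0.1000, 0.1909, 0.2091, 0.1182, 0.1818]
t=2: π = [0.2099, 0.1165, 0.1736, 0.1669, 0.1446, 0.1884]
t=3: π = [0.2154, 0.1119, 0.1766, 0.1693, 0.1423, 0.1844]
t=4: π = [0.2150, 0.1129, 0.1759, 0.1686, 0.1427, 0.1849]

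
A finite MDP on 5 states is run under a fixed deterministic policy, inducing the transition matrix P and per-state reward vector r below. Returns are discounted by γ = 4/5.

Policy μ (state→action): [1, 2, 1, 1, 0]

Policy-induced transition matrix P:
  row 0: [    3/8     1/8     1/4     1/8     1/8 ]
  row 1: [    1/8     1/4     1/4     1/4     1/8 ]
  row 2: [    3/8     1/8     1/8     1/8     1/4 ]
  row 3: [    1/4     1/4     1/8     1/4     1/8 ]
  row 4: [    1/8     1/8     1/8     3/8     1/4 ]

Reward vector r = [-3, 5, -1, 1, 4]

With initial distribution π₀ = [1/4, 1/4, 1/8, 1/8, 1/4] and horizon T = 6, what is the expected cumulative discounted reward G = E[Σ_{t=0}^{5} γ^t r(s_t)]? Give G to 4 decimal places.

G = 3.7316

t=0: π = [0.2500, 0.2500, 0.1250, 0.1250, 0.2500], E[r] = 1.5000, γ^t·E[r] = 1.500000, running G = 1.500000
t=1: π = [0.2344, 0.1719, 0.1875, 0.2344, 0.1719], E[r] = 0.8906, γ^t·E[r] = 0.712500, running G = 2.212500
t=2: π = [0.2598, 0.1758, 0.1758, 0.2188, 0.1699], E[r] = 0.8223, γ^t·E[r] = 0.526250, running G = 2.738750
t=3: π = [0.2612, 0.1743, 0.1794, 0.2168, 0.1682], E[r] = 0.7981, γ^t·E[r] = 0.408625, running G = 3.147375
t=4: π = [0.2623, 0.1739, 0.1794, 0.2159, 0.1685], E[r] = 0.7930, γ^t·E[r] = 0.324800, running G = 3.472175
t=5: π = [0.2624, 0.1737, 0.1795, 0.2158, 0.1685], E[r] = 0.7917, γ^t·E[r] = 0.259410, running G = 3.731585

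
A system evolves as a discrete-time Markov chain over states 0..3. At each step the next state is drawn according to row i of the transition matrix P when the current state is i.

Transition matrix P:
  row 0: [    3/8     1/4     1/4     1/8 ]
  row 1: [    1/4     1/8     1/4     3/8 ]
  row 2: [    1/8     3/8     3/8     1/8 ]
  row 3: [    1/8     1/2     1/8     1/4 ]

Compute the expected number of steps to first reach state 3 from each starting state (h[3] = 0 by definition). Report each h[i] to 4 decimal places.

First-step conditioning: h[3] = 0; for i ≠ 3, h[i] = 1 + Σ_k P[i][k]·h[k].
  h[0] = 1 + 3/8·h[0] + 1/4·h[1] + 1/4·h[2]
  h[1] = 1 + 1/4·h[0] + 1/8·h[1] + 1/4·h[2]
  h[2] = 1 + 1/8·h[0] + 3/8·h[1] + 3/8·h[2]
Solving the 3×3 linear system over states ≠ 3 gives exactly h = [504/95, 392/95, 488/95, 0] (h[3] = 0 is the target).

h = [5.3053, 4.1263, 5.1368, 0.0000]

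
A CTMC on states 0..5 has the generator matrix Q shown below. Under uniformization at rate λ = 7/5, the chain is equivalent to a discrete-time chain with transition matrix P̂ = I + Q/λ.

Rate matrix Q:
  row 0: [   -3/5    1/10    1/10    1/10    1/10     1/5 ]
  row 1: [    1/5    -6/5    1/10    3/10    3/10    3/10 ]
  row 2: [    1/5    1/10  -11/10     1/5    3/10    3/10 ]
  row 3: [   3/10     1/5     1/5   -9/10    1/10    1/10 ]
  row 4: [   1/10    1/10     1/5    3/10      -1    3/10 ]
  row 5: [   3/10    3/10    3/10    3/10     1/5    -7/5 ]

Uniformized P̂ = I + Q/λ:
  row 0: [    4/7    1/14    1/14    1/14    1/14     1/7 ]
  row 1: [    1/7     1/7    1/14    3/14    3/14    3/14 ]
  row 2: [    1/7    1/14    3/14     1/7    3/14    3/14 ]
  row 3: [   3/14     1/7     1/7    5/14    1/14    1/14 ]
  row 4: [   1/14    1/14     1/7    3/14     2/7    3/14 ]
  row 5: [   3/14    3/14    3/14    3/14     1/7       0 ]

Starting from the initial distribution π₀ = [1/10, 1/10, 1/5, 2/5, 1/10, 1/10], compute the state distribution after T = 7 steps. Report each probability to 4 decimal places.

π = [0.2726, 0.1130, 0.1348, 0.1934, 0.1485, 0.1377]

t=0: π = [0.1000, 0.1000, 0.2000, 0.4000, 0.1000, 0.1000]
t=1: π = [0.2143, 0.1214, 0.1500, 0.2429, 0.1429, 0.1286]
t=2: π = [0.2510, 0.1158, 0.1388, 0.2077, 0.1500, 0.1367]
t=3: π = [0.2643, 0.1141, 0.1363, 0.1982, 0.1497, 0.1374]
t=4: π = [0.2694, 0.1134, 0.1354, 0.1951, 0.1491, 0.1377]
t=5: π = [0.2714, 0.1131, 0.1350, 0.1940, 0.1487, 0.1377]
t=6: π = [0.2723, 0.1130, 0.1349, 0.1936, 0.1486, 0.1377]
t=7: π = [0.2726, 0.1130, 0.1348, 0.1934, 0.1485, 0.1377]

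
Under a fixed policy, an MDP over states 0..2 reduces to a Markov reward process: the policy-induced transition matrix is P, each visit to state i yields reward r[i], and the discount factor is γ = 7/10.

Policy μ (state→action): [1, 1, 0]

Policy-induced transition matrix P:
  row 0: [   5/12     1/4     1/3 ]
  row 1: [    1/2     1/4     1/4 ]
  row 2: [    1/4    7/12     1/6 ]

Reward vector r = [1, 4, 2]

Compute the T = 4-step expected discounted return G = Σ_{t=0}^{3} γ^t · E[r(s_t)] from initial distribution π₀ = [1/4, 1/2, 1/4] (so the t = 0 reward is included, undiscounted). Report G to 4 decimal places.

t=0: π = [0.2500, 0.5000, 0.2500], E[r] = 2.7500, γ^t·E[r] = 2.750000, running G = 2.750000
t=1: π = [0.4167, 0.3333, 0.2500], E[r] = 2.2500, γ^t·E[r] = 1.575000, running G = 4.325000
t=2: π = [0.4028, 0.3333, 0.2639], E[r] = 2.2639, γ^t·E[r] = 1.109306, running G = 5.434306
t=3: π = [0.4005, 0.3380, 0.2616], E[r] = 2.2755, γ^t·E[r] = 0.780484, running G = 6.214789

G = 6.2148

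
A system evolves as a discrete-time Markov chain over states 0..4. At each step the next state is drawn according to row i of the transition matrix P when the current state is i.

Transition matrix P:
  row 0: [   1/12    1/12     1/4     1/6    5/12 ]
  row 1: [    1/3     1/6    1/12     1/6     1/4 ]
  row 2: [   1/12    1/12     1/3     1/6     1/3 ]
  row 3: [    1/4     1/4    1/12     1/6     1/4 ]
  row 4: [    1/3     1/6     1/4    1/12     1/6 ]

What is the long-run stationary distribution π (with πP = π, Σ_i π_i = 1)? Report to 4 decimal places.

π = [0.2130, 0.1425, 0.2208, 0.1433, 0.2805]

Balance equations π_j = Σ_i π_i·P[i][j]:
  π_0 = 1/12·π_0 + 1/3·π_1 + 1/12·π_2 + 1/4·π_3 + 1/3·π_4
  π_1 = 1/12·π_0 + 1/6·π_1 + 1/12·π_2 + 1/4·π_3 + 1/6·π_4
  π_2 = 1/4·π_0 + 1/12·π_1 + 1/3·π_2 + 1/12·π_3 + 1/4·π_4
  π_3 = 1/6·π_0 + 1/6·π_1 + 1/6·π_2 + 1/6·π_3 + 1/12·π_4
  normalize: π_0 + π_1 + π_2 + π_3 + π_4 = 1
Solving the linear system gives exactly π = [2317/10880, 155/1088, 1201/5440, 1559/10880, 763/2720].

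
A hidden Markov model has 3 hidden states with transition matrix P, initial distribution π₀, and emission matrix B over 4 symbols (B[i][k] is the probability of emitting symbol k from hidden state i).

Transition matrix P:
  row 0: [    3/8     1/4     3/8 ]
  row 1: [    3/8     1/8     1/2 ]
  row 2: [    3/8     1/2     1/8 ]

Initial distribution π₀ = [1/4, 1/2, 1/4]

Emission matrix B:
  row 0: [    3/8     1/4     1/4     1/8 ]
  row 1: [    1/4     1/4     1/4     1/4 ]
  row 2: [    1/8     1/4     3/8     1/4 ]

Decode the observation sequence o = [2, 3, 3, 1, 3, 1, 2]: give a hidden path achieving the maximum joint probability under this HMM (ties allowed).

t=0: δ = [6.250e-02, 1.250e-01, 9.375e-02]  (obs o_0=2)
t=1: δ = [5.859e-03, 1.172e-02, 1.562e-02]  ψ = [1, 2, 1]  (obs o_1=3)
t=2: δ = [7.324e-04, 1.953e-03, 1.465e-03]  ψ = [2, 2, 1]  (obs o_2=3)
t=3: δ = [1.831e-04, 1.831e-04, 2.441e-04]  ψ = [1, 2, 1]  (obs o_3=1)
t=4: δ = [1.144e-05, 3.052e-05, 2.289e-05]  ψ = [2, 2, 1]  (obs o_4=3)
t=5: δ = [2.861e-06, 2.861e-06, 3.815e-06]  ψ = [1, 2, 1]  (obs o_5=1)
t=6: δ = [3.576e-07, 4.768e-07, 5.364e-07]  ψ = [2, 2, 1]  (obs o_6=2)
backtrack: best end state = 2; path = [2, 1, 2, 1, 2, 1, 2]

path = [2, 1, 2, 1, 2, 1, 2]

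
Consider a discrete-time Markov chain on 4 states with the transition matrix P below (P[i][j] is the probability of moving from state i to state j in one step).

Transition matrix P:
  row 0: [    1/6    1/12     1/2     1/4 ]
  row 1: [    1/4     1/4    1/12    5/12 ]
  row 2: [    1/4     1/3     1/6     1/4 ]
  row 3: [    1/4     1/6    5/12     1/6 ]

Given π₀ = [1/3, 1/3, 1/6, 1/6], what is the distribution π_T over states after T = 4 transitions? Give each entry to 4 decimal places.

π = [0.2308, 0.2138, 0.2917, 0.2638]

t=0: π = [0.3333, 0.3333, 0.1667, 0.1667]
t=1: π = [0.2222, 0.1944, 0.2917, 0.2917]
t=2: π = [0.2315, 0.2130, 0.2975, 0.2581]
t=3: π = [0.2307, 0.2147, 0.2906, 0.2640]
t=4: π = [0.2308, 0.2138, 0.2917, 0.2638]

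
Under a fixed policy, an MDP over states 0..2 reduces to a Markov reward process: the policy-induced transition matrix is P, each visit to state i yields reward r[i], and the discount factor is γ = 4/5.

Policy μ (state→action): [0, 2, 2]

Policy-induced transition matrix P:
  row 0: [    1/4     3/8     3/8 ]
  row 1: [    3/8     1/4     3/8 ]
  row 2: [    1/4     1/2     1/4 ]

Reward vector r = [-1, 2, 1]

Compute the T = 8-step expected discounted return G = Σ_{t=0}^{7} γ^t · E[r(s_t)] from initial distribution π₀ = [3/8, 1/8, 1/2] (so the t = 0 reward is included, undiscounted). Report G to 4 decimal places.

G = 2.9116

t=0: π = [0.3750, 0.1250, 0.5000], E[r] = 0.3750, γ^t·E[r] = 0.375000, running G = 0.375000
t=1: π = [0.2656, 0.4219, 0.3125], E[r] = 0.8906, γ^t·E[r] = 0.712500, running G = 1.087500
t=2: π = [0.3027, 0.3613, 0.3359], E[r] = 0.7559, γ^t·E[r] = 0.483750, running G = 1.571250
t=3: π = [0.2952, 0.3718, 0.3330], E[r] = 0.7815, γ^t·E[r] = 0.400125, running G = 1.971375
t=4: π = [0.2965, 0.3701, 0.3334], E[r] = 0.7772, γ^t·E[r] = 0.318338, running G = 2.289713
t=5: π = [0.2963, 0.3704, 0.3333], E[r] = 0.7779, γ^t·E[r] = 0.254891, running G = 2.544604
t=6: π = [0.2963, 0.3704, 0.3333], E[r] = 0.7778, γ^t·E[r] = 0.203886, running G = 2.748490
t=7: π = [0.2963, 0.3704, 0.3333], E[r] = 0.7778, γ^t·E[r] = 0.163112, running G = 2.911602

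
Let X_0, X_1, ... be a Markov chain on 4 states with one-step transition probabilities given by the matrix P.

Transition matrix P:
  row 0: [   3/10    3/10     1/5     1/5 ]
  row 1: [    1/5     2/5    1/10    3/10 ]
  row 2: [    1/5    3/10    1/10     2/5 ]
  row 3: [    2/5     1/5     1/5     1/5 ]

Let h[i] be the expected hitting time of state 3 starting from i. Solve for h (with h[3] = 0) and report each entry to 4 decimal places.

h = [3.7931, 3.4483, 3.1034, 0.0000]

First-step conditioning: h[3] = 0; for i ≠ 3, h[i] = 1 + Σ_k P[i][k]·h[k].
  h[0] = 1 + 3/10·h[0] + 3/10·h[1] + 1/5·h[2]
  h[1] = 1 + 1/5·h[0] + 2/5·h[1] + 1/10·h[2]
  h[2] = 1 + 1/5·h[0] + 3/10·h[1] + 1/10·h[2]
Solving the 3×3 linear system over states ≠ 3 gives exactly h = [110/29, 100/29, 90/29, 0] (h[3] = 0 is the target).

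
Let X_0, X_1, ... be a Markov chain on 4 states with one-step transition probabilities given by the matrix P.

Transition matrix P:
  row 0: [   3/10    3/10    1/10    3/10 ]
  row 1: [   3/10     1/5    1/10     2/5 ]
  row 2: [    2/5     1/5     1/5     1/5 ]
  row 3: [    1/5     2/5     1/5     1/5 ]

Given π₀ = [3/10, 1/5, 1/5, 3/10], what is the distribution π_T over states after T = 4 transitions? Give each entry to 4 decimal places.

t=0: π = [0.3000, 0.2000, 0.2000, 0.3000]
t=1: π = [0.2900, 0.2900, 0.1500, 0.2700]
t=2: π = [0.2880, 0.2830, 0.1420, 0.2870]
t=3: π = [0.2855, 0.2862, 0.1429, 0.2854]
t=4: π = [0.2858, 0.2856, 0.1428, 0.2858]

π = [0.2858, 0.2856, 0.1428, 0.2858]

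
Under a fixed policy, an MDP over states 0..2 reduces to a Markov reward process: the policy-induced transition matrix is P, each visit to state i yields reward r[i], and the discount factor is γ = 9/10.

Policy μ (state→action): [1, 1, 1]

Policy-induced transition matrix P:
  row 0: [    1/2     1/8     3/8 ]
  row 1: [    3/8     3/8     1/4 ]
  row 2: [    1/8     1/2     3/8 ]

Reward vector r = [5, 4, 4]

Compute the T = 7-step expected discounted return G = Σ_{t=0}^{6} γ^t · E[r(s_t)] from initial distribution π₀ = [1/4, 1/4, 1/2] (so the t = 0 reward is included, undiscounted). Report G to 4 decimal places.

t=0: π = [0.2500, 0.2500, 0.5000], E[r] = 4.2500, γ^t·E[r] = 4.250000, running G = 4.250000
t=1: π = [0.2813, 0.3750, 0.3438], E[r] = 4.2813, γ^t·E[r] = 3.853125, running G = 8.103125
t=2: π = [0.3242, 0.3477, 0.3281], E[r] = 4.3242, γ^t·E[r] = 3.502617, running G = 11.605742
t=3: π = [0.3335, 0.3350, 0.3315], E[r] = 4.3335, γ^t·E[r] = 3.159119, running G = 14.764861
t=4: π = [0.3338, 0.3331, 0.3331], E[r] = 4.3338, γ^t·E[r] = 2.843407, running G = 17.608268
t=5: π = [0.3334, 0.3332, 0.3334], E[r] = 4.3334, γ^t·E[r] = 2.558855, running G = 20.167122
t=6: π = [0.3333, 0.3333, 0.3334], E[r] = 4.3333, γ^t·E[r] = 2.302914, running G = 22.470036

G = 22.4700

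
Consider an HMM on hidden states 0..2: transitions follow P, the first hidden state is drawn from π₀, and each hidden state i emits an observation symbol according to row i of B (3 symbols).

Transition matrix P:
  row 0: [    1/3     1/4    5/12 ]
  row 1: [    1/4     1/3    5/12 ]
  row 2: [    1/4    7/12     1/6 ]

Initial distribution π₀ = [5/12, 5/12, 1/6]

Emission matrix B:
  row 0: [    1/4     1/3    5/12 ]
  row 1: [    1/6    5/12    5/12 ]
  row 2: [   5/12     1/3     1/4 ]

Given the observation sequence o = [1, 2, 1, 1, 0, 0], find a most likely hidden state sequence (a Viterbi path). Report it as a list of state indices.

t=0: δ = [1.389e-01, 1.736e-01, 5.556e-02]  (obs o_0=1)
t=1: δ = [1.929e-02, 2.411e-02, 1.808e-02]  ψ = [0, 1, 1]  (obs o_1=2)
t=2: δ = [2.143e-03, 4.396e-03, 3.349e-03]  ψ = [0, 2, 1]  (obs o_2=1)
t=3: δ = [3.663e-04, 8.140e-04, 6.105e-04]  ψ = [1, 2, 1]  (obs o_3=1)
t=4: δ = [5.087e-05, 5.935e-05, 1.413e-04]  ψ = [1, 2, 1]  (obs o_4=0)
t=5: δ = [8.832e-06, 1.374e-05, 1.030e-05]  ψ = [2, 2, 1]  (obs o_5=0)
backtrack: best end state = 1; path = [1, 1, 2, 1, 2, 1]

path = [1, 1, 2, 1, 2, 1]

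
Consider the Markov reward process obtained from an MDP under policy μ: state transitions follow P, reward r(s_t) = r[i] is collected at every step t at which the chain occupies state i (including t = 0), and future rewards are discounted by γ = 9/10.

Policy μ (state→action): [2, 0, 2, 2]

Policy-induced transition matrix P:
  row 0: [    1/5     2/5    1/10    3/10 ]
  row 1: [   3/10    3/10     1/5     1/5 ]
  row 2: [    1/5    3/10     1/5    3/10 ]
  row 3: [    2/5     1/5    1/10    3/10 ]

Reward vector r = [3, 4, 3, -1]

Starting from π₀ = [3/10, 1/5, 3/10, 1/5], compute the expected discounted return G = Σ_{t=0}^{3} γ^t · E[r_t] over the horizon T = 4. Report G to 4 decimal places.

G = 7.7899

t=0: π = [0.3000, 0.2000, 0.3000, 0.2000], E[r] = 2.4000, γ^t·E[r] = 2.400000, running G = 2.400000
t=1: π = [0.2600, 0.3100, 0.1500, 0.2800], E[r] = 2.1900, γ^t·E[r] = 1.971000, running G = 4.371000
t=2: π = [0.2870, 0.2980, 0.1460, 0.2690], E[r] = 2.2220, γ^t·E[r] = 1.799820, running G = 6.170820
t=3: π = [0.2836, 0.3018, 0.1444, 0.2702], E[r] = 2.2210, γ^t·E[r] = 1.619109, running G = 7.789929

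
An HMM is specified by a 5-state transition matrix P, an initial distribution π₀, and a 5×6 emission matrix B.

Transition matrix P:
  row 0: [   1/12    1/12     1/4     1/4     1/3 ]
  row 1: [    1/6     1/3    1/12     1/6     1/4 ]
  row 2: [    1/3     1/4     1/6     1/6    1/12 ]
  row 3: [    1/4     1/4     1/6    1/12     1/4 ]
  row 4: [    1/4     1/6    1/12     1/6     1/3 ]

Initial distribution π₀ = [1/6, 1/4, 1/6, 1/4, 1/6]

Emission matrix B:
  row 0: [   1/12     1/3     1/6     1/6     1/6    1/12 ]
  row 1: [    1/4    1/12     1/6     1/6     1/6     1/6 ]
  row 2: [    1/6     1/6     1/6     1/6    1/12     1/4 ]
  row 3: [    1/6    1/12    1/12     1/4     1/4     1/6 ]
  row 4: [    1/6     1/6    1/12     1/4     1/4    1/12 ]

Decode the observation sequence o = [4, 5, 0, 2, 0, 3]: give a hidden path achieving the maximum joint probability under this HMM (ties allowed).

t=0: δ = [2.778e-02, 4.167e-02, 1.389e-02, 6.250e-02, 4.167e-02]  (obs o_0=4)
t=1: δ = [1.302e-03, 2.604e-03, 2.604e-03, 1.157e-03, 1.302e-03]  ψ = [3, 3, 3, 0, 3]  (obs o_1=5)
t=2: δ = [7.234e-05, 2.170e-04, 7.234e-05, 7.234e-05, 1.085e-04]  ψ = [2, 1, 2, 1, 1]  (obs o_2=0)
t=3: δ = [6.028e-06, 1.206e-05, 3.014e-06, 3.014e-06, 4.521e-06]  ψ = [1, 1, 0, 1, 1]  (obs o_3=2)
t=4: δ = [1.674e-07, 1.005e-06, 2.512e-07, 3.349e-07, 5.023e-07]  ψ = [1, 1, 0, 1, 1]  (obs o_4=0)
t=5: δ = [2.791e-08, 5.582e-08, 1.395e-08, 4.186e-08, 6.279e-08]  ψ = [1, 1, 1, 1, 1]  (obs o_5=3)
backtrack: best end state = 4; path = [3, 1, 1, 1, 1, 4]

path = [3, 1, 1, 1, 1, 4]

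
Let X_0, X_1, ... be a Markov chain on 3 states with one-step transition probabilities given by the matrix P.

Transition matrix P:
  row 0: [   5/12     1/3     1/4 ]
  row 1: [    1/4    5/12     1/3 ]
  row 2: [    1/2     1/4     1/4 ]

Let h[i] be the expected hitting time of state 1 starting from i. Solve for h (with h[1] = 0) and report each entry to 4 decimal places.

First-step conditioning: h[1] = 0; for i ≠ 1, h[i] = 1 + Σ_k P[i][k]·h[k].
  h[0] = 1 + 5/12·h[0] + 1/4·h[2]
  h[2] = 1 + 1/2·h[0] + 1/4·h[2]
Solving the 2×2 linear system over states ≠ 1 gives exactly h = [16/5, 0, 52/15] (h[1] = 0 is the target).

h = [3.2000, 0.0000, 3.4667]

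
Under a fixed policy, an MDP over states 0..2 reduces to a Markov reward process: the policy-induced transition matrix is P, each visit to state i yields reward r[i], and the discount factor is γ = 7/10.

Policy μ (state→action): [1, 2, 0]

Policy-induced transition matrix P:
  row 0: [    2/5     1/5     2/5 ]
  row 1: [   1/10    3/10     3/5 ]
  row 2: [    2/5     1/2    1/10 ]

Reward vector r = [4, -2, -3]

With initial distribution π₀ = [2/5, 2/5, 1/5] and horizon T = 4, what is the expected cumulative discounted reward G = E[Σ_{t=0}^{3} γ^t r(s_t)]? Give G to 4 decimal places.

G = -0.7601

t=0: π = [0.4000, 0.4000, 0.2000], E[r] = 0.2000, γ^t·E[r] = 0.200000, running G = 0.200000
t=1: π = [0.2800, 0.3000, 0.4200], E[r] = -0.7400, γ^t·E[r] = -0.518000, running G = -0.318000
t=2: π = [0.3100, 0.3560, 0.3340], E[r] = -0.4740, γ^t·E[r] = -0.232260, running G = -0.550260
t=3: π = [0.2932, 0.3358, 0.3710], E[r] = -0.6118, γ^t·E[r] = -0.209847, running G = -0.760107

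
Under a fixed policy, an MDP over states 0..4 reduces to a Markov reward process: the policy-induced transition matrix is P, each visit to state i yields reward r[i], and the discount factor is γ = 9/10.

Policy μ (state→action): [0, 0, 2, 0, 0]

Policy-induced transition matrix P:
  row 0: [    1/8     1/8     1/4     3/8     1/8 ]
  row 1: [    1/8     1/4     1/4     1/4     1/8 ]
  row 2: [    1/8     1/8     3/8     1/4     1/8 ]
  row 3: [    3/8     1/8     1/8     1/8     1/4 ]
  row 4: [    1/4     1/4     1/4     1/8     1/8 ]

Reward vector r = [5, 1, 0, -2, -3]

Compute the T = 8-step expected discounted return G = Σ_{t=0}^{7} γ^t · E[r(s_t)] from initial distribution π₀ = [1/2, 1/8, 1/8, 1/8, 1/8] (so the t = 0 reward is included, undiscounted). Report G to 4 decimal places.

G = 3.0346

t=0: π = [0.5000, 0.1250, 0.1250, 0.1250, 0.1250], E[r] = 2.0000, γ^t·E[r] = 2.000000, running G = 2.000000
t=1: π = [0.1719, 0.1563, 0.2500, 0.2813, 0.1406], E[r] = 0.0313, γ^t·E[r] = 0.028125, running G = 2.028125
t=2: π = [0.2129, 0.1621, 0.2461, 0.2188, 0.1602], E[r] = 0.3086, γ^t·E[r] = 0.249961, running G = 2.278086
t=3: π = [0.1997, 0.1653, 0.2534, 0.2292, 0.1523], E[r] = 0.2483, γ^t·E[r] = 0.181004, running G = 2.459090
t=4: π = [0.2014, 0.1647, 0.2530, 0.2273, 0.1537], E[r] = 0.2560, γ^t·E[r] = 0.167949, running G = 2.627040
t=5: π = [0.2010, 0.1648, 0.2532, 0.2276, 0.1534], E[r] = 0.2546, γ^t·E[r] = 0.150326, running G = 2.777365
t=6: π = [0.2011, 0.1648, 0.2532, 0.2275, 0.1534], E[r] = 0.2548, γ^t·E[r] = 0.135385, running G = 2.912750
t=7: π = [0.2011, 0.1648, 0.2532, 0.2275, 0.1534], E[r] = 0.2547, γ^t·E[r] = 0.121832, running G = 3.034582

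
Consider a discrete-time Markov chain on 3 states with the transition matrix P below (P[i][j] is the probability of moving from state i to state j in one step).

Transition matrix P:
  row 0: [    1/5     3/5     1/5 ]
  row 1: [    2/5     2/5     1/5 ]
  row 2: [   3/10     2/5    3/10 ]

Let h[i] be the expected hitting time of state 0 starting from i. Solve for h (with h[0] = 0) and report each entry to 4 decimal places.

h = [0.0000, 2.6471, 2.9412]

First-step conditioning: h[0] = 0; for i ≠ 0, h[i] = 1 + Σ_k P[i][k]·h[k].
  h[1] = 1 + 2/5·h[1] + 1/5·h[2]
  h[2] = 1 + 2/5·h[1] + 3/10·h[2]
Solving the 2×2 linear system over states ≠ 0 gives exactly h = [0, 45/17, 50/17] (h[0] = 0 is the target).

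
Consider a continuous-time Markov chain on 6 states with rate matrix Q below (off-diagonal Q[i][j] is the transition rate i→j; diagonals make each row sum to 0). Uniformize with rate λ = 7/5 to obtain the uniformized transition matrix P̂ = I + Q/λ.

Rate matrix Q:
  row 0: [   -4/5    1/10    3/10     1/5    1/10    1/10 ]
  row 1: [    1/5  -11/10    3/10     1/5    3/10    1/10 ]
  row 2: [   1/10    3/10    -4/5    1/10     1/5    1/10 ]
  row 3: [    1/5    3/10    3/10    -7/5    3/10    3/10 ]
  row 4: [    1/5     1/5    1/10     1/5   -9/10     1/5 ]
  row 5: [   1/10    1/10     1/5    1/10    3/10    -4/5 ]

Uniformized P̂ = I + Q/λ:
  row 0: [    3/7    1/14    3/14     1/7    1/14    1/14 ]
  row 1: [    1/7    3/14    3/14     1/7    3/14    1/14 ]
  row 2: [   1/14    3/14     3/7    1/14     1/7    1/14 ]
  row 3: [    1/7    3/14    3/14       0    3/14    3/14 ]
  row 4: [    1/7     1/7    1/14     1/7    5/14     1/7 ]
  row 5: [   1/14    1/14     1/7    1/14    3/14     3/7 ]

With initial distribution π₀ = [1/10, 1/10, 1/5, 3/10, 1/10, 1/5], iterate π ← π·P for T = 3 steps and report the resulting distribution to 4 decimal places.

π = [0.1592, 0.1541, 0.2204, 0.1007, 0.2060, 0.1597]

t=0: π = [0.1000, 0.1000, 0.2000, 0.3000, 0.1000, 0.2000]
t=1: π = [0.1429, 0.1643, 0.2286, 0.0714, 0.2000, 0.1929]
t=2: π = [0.1536, 0.1520, 0.2209, 0.1026, 0.2061, 0.1648]
t=3: π = [0.1592, 0.1541, 0.2204, 0.1007, 0.2060, 0.1597]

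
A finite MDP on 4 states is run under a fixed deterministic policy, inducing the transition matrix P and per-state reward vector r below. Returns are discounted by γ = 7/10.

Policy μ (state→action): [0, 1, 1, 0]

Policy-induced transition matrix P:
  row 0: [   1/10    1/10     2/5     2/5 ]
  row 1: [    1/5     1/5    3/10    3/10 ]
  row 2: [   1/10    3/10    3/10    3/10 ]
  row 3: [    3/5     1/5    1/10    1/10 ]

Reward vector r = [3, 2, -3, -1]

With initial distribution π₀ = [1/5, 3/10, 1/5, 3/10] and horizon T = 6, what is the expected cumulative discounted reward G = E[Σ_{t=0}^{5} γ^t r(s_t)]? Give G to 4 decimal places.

G = 0.5286

t=0: π = [0.2000, 0.3000, 0.2000, 0.3000], E[r] = 0.3000, γ^t·E[r] = 0.300000, running G = 0.300000
t=1: π = [0.2800, 0.2000, 0.2600, 0.2600], E[r] = 0.2000, γ^t·E[r] = 0.140000, running G = 0.440000
t=2: π = [0.2500, 0.1980, 0.2760, 0.2760], E[r] = 0.0420, γ^t·E[r] = 0.020580, running G = 0.460580
t=3: π = [0.2578, 0.2026, 0.2698, 0.2698], E[r] = 0.0994, γ^t·E[r] = 0.034094, running G = 0.494674
t=4: π = [0.2552, 0.2012, 0.2718, 0.2718], E[r] = 0.0806, γ^t·E[r] = 0.019352, running G = 0.514026
t=5: π = [0.2560, 0.2017, 0.2712, 0.2712], E[r] = 0.0868, γ^t·E[r] = 0.014591, running G = 0.528617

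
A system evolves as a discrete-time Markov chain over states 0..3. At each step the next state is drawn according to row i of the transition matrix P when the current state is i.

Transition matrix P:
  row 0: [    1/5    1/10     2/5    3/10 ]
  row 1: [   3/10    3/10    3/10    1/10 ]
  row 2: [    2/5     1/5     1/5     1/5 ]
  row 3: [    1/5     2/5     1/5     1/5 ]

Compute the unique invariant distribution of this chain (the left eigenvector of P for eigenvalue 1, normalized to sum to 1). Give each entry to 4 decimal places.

π = [0.2796, 0.2366, 0.2796, 0.2043]

Balance equations π_j = Σ_i π_i·P[i][j]:
  π_0 = 1/5·π_0 + 3/10·π_1 + 2/5·π_2 + 1/5·π_3
  π_1 = 1/10·π_0 + 3/10·π_1 + 1/5·π_2 + 2/5·π_3
  π_2 = 2/5·π_0 + 3/10·π_1 + 1/5·π_2 + 1/5·π_3
  normalize: π_0 + π_1 + π_2 + π_3 = 1
Solving the linear system gives exactly π = [26/93, 22/93, 26/93, 19/93].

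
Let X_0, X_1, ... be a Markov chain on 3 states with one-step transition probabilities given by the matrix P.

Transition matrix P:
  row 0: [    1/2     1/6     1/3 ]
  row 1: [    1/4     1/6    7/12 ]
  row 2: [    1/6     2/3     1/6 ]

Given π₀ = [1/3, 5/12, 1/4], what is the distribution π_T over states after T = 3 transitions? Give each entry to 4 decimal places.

π = [0.2954, 0.3368, 0.3678]

t=0: π = [0.3333, 0.4167, 0.2500]
t=1: π = [0.3125, 0.2917, 0.3958]
t=2: π = [0.2951, 0.3646, 0.3403]
t=3: π = [0.2954, 0.3368, 0.3678]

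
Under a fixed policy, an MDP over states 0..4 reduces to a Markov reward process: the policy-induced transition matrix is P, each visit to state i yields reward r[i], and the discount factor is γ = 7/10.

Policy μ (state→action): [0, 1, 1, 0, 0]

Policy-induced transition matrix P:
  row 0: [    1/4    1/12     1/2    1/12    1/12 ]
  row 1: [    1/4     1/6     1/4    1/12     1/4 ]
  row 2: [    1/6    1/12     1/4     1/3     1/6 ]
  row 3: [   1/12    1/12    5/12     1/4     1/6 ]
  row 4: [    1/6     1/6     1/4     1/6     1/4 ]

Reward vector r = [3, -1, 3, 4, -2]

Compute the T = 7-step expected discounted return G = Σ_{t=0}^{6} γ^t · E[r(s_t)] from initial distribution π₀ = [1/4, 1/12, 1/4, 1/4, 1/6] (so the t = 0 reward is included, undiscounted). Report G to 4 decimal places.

t=0: π = [0.2500, 0.0833, 0.2500, 0.2500, 0.1667], E[r] = 2.0833, γ^t·E[r] = 2.083333, running G = 2.083333
t=1: π = [0.1736, 0.1042, 0.3542, 0.2014, 0.1667], E[r] = 1.9514, γ^t·E[r] = 1.365972, running G = 3.449306
t=2: π = [0.1730, 0.1059, 0.3270, 0.2193, 0.1748], E[r] = 1.9219, γ^t·E[r] = 0.941719, running G = 4.391024
t=3: π = [0.1716, 0.1067, 0.3298, 0.2162, 0.1756], E[r] = 1.9111, γ^t·E[r] = 0.655514, running G = 5.046539
t=4: π = [0.1718, 0.1069, 0.3289, 0.2165, 0.1759], E[r] = 1.9095, γ^t·E[r] = 0.458479, running G = 5.505018
t=5: π = [0.1719, 0.1069, 0.3290, 0.2163, 0.1759], E[r] = 1.9092, γ^t·E[r] = 0.320874, running G = 5.825892
t=6: π = [0.1719, 0.1069, 0.3290, 0.2163, 0.1759], E[r] = 1.9091, γ^t·E[r] = 0.224608, running G = 6.050500

G = 6.0505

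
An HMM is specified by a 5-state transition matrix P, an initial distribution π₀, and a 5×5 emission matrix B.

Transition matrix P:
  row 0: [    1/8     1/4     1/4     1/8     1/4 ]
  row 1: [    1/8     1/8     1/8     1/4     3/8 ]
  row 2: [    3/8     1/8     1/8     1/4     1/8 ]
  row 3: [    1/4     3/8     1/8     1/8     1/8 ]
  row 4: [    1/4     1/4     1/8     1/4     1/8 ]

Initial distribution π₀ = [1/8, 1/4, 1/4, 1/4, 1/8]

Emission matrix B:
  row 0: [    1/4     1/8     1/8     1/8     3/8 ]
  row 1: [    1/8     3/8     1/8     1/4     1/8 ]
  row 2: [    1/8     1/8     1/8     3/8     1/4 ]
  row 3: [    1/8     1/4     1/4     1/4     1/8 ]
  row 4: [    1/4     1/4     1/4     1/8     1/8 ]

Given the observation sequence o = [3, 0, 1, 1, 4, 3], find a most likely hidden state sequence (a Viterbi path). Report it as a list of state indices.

t=0: δ = [1.562e-02, 6.250e-02, 9.375e-02, 6.250e-02, 1.562e-02]  (obs o_0=3)
t=1: δ = [8.789e-03, 2.930e-03, 1.465e-03, 2.930e-03, 5.859e-03]  ψ = [2, 3, 2, 2, 1]  (obs o_1=0)
t=2: δ = [1.831e-04, 8.240e-04, 2.747e-04, 3.662e-04, 5.493e-04]  ψ = [4, 0, 0, 4, 0]  (obs o_2=1)
t=3: δ = [1.717e-05, 5.150e-05, 1.287e-05, 5.150e-05, 7.725e-05]  ψ = [4, 3, 1, 1, 1]  (obs o_3=1)
t=4: δ = [7.242e-06, 2.414e-06, 2.414e-06, 2.414e-06, 2.414e-06]  ψ = [4, 3, 4, 4, 1]  (obs o_4=4)
t=5: δ = [1.132e-07, 4.526e-07, 6.789e-07, 2.263e-07, 2.263e-07]  ψ = [0, 0, 0, 0, 0]  (obs o_5=3)
backtrack: best end state = 2; path = [2, 0, 1, 4, 0, 2]

path = [2, 0, 1, 4, 0, 2]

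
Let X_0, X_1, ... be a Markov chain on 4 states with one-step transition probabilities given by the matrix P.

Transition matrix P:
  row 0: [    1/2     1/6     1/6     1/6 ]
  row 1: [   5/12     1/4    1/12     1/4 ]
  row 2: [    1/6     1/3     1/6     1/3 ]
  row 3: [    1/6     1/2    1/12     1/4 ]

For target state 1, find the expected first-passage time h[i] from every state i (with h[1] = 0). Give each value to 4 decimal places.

h = [3.8286, 0.0000, 2.9714, 2.5143]

First-step conditioning: h[1] = 0; for i ≠ 1, h[i] = 1 + Σ_k P[i][k]·h[k].
  h[0] = 1 + 1/2·h[0] + 1/6·h[2] + 1/6·h[3]
  h[2] = 1 + 1/6·h[0] + 1/6·h[2] + 1/3·h[3]
  h[3] = 1 + 1/6·h[0] + 1/12·h[2] + 1/4·h[3]
Solving the 3×3 linear system over states ≠ 1 gives exactly h = [134/35, 0, 104/35, 88/35] (h[1] = 0 is the target).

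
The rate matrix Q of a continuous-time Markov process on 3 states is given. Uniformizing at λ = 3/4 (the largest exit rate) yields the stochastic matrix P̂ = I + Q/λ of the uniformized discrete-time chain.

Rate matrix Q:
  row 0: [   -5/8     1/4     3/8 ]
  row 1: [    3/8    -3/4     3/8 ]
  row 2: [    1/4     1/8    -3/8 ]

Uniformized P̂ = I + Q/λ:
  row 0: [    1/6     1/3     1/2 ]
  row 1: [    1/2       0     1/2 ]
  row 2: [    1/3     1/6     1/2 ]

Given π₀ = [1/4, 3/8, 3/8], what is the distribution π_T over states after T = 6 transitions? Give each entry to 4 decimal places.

π = [0.3123, 0.1877, 0.5000]

t=0: π = [0.2500, 0.3750, 0.3750]
t=1: π = [0.3542, 0.1458, 0.5000]
t=2: π = [0.2986, 0.2014, 0.5000]
t=3: π = [0.3171, 0.1829, 0.5000]
t=4: π = [0.3110, 0.1890, 0.5000]
t=5: π = [0.3130, 0.1870, 0.5000]
t=6: π = [0.3123, 0.1877, 0.5000]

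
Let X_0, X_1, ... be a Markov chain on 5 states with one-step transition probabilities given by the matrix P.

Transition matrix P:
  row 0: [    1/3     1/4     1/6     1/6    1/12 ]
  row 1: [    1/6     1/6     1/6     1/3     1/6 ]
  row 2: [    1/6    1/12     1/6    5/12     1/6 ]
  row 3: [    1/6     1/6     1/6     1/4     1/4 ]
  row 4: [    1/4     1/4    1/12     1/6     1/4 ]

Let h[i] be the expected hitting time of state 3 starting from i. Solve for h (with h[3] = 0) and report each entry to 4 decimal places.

h = [4.1671, 3.5332, 3.2387, 0.0000, 4.2599]

First-step conditioning: h[3] = 0; for i ≠ 3, h[i] = 1 + Σ_k P[i][k]·h[k].
  h[0] = 1 + 1/3·h[0] + 1/4·h[1] + 1/6·h[2] + 1/12·h[4]
  h[1] = 1 + 1/6·h[0] + 1/6·h[1] + 1/6·h[2] + 1/6·h[4]
  h[2] = 1 + 1/6·h[0] + 1/12·h[1] + 1/6·h[2] + 1/6·h[4]
  h[4] = 1 + 1/4·h[0] + 1/4·h[1] + 1/12·h[2] + 1/4·h[4]
Solving the 4×4 linear system over states ≠ 3 gives exactly h = [1571/377, 1332/377, 1221/377, 0, 1606/377] (h[3] = 0 is the target).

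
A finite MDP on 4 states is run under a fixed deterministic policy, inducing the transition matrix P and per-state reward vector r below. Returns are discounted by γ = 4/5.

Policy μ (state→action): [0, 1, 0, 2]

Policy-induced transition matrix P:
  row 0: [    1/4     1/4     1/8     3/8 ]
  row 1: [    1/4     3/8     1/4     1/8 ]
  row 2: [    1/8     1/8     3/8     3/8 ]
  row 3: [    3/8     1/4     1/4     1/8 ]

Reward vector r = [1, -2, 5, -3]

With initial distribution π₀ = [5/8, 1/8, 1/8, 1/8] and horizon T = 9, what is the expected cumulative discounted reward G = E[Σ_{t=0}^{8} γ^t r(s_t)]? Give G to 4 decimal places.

t=0: π = [0.6250, 0.1250, 0.1250, 0.1250], E[r] = 0.6250, γ^t·E[r] = 0.625000, running G = 0.625000
t=1: π = [0.2500, 0.2500, 0.1875, 0.3125], E[r] = -0.2500, γ^t·E[r] = -0.200000, running G = 0.425000
t=2: π = [0.2656, 0.2578, 0.2422, 0.2344], E[r] = 0.2578, γ^t·E[r] = 0.165000, running G = 0.590000
t=3: π = [0.2490, 0.2520, 0.2471, 0.2520], E[r] = 0.2246, γ^t·E[r] = 0.115000, running G = 0.705000
t=4: π = [0.2506, 0.2506, 0.2498, 0.2490], E[r] = 0.2511, γ^t·E[r] = 0.102850, running G = 0.807850
t=5: π = [0.2499, 0.2501, 0.2499, 0.2501], E[r] = 0.2489, γ^t·E[r] = 0.081555, running G = 0.889405
t=6: π = [0.2500, 0.2500, 0.2500, 0.2500], E[r] = 0.2501, γ^t·E[r] = 0.065565, running G = 0.954970
t=7: π = [0.2500, 0.2500, 0.2500, 0.2500], E[r] = 0.2500, γ^t·E[r] = 0.052419, running G = 1.007389
t=8: π = [0.2500, 0.2500, 0.2500, 0.2500], E[r] = 0.2500, γ^t·E[r] = 0.041944, running G = 1.049333

G = 1.0493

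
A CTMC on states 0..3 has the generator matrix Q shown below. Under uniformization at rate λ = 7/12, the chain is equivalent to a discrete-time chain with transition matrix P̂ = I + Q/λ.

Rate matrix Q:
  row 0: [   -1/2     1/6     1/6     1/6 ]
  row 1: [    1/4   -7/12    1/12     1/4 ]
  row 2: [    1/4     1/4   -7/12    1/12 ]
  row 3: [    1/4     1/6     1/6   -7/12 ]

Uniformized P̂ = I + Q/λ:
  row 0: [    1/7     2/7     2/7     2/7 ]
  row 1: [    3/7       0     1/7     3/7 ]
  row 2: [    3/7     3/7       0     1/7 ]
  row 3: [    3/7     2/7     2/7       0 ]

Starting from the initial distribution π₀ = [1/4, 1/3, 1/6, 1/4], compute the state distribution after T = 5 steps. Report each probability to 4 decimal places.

π = [0.3335, 0.2440, 0.1948, 0.2276]

t=0: π = [0.2500, 0.3333, 0.1667, 0.2500]
t=1: π = [0.3571, 0.2143, 0.1905, 0.2381]
t=2: π = [0.3265, 0.2517, 0.2007, 0.2211]
t=3: π = [0.3353, 0.2425, 0.1924, 0.2298]
t=4: π = [0.3328, 0.2439, 0.1961, 0.2272]
t=5: π = [0.3335, 0.2440, 0.1948, 0.2276]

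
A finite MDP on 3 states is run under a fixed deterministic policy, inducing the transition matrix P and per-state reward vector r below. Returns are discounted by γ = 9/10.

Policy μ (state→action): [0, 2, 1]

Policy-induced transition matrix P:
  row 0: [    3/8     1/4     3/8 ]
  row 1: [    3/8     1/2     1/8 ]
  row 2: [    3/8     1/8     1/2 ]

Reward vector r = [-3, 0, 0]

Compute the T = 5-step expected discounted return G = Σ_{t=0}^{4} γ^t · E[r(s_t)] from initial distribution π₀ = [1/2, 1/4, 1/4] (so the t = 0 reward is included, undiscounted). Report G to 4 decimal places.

G = -4.9820

t=0: π = [0.5000, 0.2500, 0.2500], E[r] = -1.5000, γ^t·E[r] = -1.500000, running G = -1.500000
t=1: π = [0.3750, 0.2813, 0.3438], E[r] = -1.1250, γ^t·E[r] = -1.012500, running G = -2.512500
t=2: π = [0.3750, 0.2773, 0.3477], E[r] = -1.1250, γ^t·E[r] = -0.911250, running G = -3.423750
t=3: π = [0.3750, 0.2759, 0.3491], E[r] = -1.1250, γ^t·E[r] = -0.820125, running G = -4.243875
t=4: π = [0.3750, 0.2753, 0.3497], E[r] = -1.1250, γ^t·E[r] = -0.738113, running G = -4.981988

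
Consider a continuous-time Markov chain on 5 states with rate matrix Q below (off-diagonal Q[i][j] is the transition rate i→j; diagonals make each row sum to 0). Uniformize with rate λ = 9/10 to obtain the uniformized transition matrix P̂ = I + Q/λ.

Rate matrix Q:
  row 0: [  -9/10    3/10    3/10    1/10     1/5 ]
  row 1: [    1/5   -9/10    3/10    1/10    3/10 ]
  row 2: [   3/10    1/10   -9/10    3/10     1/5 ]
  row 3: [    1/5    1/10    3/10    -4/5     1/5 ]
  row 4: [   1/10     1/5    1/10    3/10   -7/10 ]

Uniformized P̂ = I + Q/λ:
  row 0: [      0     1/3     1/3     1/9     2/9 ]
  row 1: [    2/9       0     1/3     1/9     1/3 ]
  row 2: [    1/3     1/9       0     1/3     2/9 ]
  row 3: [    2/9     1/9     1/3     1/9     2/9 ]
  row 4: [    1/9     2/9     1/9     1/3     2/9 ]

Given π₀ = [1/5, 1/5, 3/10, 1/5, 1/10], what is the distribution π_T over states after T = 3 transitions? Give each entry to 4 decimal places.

t=0: π = [0.2000, 0.2000, 0.3000, 0.2000, 0.1000]
t=1: π = [0.2000, 0.1444, 0.2111, 0.2000, 0.2444]
t=2: π = [0.1741, 0.1667, 0.2086, 0.2123, 0.2383]
t=3: π = [0.1802, 0.1578, 0.2108, 0.2104, 0.2407]

π = [0.1802, 0.1578, 0.2108, 0.2104, 0.2407]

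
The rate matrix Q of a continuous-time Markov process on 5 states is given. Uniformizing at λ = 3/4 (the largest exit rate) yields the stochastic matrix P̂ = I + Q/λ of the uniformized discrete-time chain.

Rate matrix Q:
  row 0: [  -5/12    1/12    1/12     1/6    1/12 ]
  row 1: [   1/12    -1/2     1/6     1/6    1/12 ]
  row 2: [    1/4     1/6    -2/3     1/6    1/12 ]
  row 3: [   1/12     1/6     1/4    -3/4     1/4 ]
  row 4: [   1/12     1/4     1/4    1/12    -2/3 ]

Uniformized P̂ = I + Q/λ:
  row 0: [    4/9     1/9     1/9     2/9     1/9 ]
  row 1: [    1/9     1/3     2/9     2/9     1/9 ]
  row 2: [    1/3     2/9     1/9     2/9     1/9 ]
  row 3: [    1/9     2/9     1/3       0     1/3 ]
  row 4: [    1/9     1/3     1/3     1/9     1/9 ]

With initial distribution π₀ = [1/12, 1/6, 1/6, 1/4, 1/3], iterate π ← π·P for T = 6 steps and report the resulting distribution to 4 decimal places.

t=0: π = [0.0833, 0.1667, 0.1667, 0.2500, 0.3333]
t=1: π = [0.1759, 0.2685, 0.2593, 0.1296, 0.1667]
t=2: π = [0.2274, 0.2510, 0.2068, 0.1749, 0.1399]
t=3: π = [0.2329, 0.2404, 0.2090, 0.1678, 0.1500]
t=4: π = [0.2352, 0.2397, 0.2084, 0.1683, 0.1484]
t=5: π = [0.2358, 0.2392, 0.2081, 0.1683, 0.1485]
t=6: π = [0.2360, 0.2391, 0.2081, 0.1683, 0.1485]

π = [0.2360, 0.2391, 0.2081, 0.1683, 0.1485]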